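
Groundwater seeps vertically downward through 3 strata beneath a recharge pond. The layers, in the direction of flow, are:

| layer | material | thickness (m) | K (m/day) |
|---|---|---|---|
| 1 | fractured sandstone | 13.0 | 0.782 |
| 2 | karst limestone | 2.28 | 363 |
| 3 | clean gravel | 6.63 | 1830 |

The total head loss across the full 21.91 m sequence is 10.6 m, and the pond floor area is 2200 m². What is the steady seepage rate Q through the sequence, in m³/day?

Flow is perpendicular to layering, so the layers act in series and the equivalent K is the thickness-weighted harmonic mean.
Total thickness L = 13.0 + 2.28 + 6.63 = 21.91 m.
Σ(b_i/K_i) = 13.0/0.782 + 2.28/363 + 6.63/1830 = 16.63 d.
K_eq = L / Σ(b_i/K_i) = 21.91 / 16.63 = 1.317 m/day.
Q = K_eq · A · (Δh/L) = 1.317 × 2200 × (10.6/21.91) = 1402 m³/day.

1400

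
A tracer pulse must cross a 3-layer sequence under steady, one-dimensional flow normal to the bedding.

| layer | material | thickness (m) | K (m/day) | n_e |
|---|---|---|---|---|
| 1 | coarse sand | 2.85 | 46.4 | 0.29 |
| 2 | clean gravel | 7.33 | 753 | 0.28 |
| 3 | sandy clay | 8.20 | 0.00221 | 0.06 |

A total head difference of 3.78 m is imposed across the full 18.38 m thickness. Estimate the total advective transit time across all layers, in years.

9.06

With flow normal to the layers, continuity requires the same specific discharge q through every layer.
Σ(b_i/K_i) = 2.85/46.4 + 7.33/753 + 8.20/0.00221 = 3710 d.
q = Δh / Σ(b_i/K_i) = 3.78 / 3710 = 0.001019 m/day.
In each layer the seepage velocity is v_i = q/n_i, so the layer transit time is t_i = b_i·n_i / q:
  layer 1 (coarse sand): t_1 = 2.85 × 0.29 / 0.001019 = 811.3 d
  layer 2 (clean gravel): t_2 = 7.33 × 0.28 / 0.001019 = 2015 d
  layer 3 (sandy clay): t_3 = 8.20 × 0.06 / 0.001019 = 483.0 d
Total t = Σ t_i = 3309 days = 9.059 years.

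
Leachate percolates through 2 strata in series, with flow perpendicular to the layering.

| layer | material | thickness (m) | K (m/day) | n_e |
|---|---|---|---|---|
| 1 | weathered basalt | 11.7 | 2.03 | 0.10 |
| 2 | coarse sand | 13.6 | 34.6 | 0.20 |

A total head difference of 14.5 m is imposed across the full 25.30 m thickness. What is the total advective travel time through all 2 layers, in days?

With flow normal to the layers, continuity requires the same specific discharge q through every layer.
Σ(b_i/K_i) = 11.7/2.03 + 13.6/34.6 = 6.157 d.
q = Δh / Σ(b_i/K_i) = 14.5 / 6.157 = 2.355 m/day.
In each layer the seepage velocity is v_i = q/n_i, so the layer transit time is t_i = b_i·n_i / q:
  layer 1 (weathered basalt): t_1 = 11.7 × 0.10 / 2.355 = 0.4968 d
  layer 2 (coarse sand): t_2 = 13.6 × 0.20 / 2.355 = 1.155 d
Total t = Σ t_i = 1.652 days.

1.65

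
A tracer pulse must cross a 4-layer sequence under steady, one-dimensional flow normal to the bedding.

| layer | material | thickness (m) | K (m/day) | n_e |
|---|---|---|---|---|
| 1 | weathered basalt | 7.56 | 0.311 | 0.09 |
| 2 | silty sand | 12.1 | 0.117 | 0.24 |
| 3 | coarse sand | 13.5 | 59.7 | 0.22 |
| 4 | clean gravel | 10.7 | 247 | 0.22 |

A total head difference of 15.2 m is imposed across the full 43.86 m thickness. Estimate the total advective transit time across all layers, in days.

75.0

With flow normal to the layers, continuity requires the same specific discharge q through every layer.
Σ(b_i/K_i) = 7.56/0.311 + 12.1/0.117 + 13.5/59.7 + 10.7/247 = 128.0 d.
q = Δh / Σ(b_i/K_i) = 15.2 / 128.0 = 0.1188 m/day.
In each layer the seepage velocity is v_i = q/n_i, so the layer transit time is t_i = b_i·n_i / q:
  layer 1 (weathered basalt): t_1 = 7.56 × 0.09 / 0.1188 = 5.730 d
  layer 2 (silty sand): t_2 = 12.1 × 0.24 / 0.1188 = 24.45 d
  layer 3 (coarse sand): t_3 = 13.5 × 0.22 / 0.1188 = 25.01 d
  layer 4 (clean gravel): t_4 = 10.7 × 0.22 / 0.1188 = 19.82 d
Total t = Σ t_i = 75.02 days.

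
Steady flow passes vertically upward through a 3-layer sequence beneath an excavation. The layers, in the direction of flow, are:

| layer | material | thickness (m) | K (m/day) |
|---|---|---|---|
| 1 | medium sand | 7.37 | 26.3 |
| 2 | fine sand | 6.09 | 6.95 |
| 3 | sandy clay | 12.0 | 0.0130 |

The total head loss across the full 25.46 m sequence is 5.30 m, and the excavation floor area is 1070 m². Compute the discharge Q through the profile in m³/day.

6.14

Flow is perpendicular to layering, so the layers act in series and the equivalent K is the thickness-weighted harmonic mean.
Total thickness L = 7.37 + 6.09 + 12.0 = 25.46 m.
Σ(b_i/K_i) = 7.37/26.3 + 6.09/6.95 + 12.0/0.0130 = 924.2 d.
K_eq = L / Σ(b_i/K_i) = 25.46 / 924.2 = 0.02755 m/day.
Q = K_eq · A · (Δh/L) = 0.02755 × 1070 × (5.30/25.46) = 6.136 m³/day.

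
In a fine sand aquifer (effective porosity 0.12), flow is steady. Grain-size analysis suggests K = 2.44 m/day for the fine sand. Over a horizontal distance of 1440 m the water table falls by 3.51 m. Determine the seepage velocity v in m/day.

0.0496

Hydraulic gradient i = Δh / L = 3.51 / 1440 = 0.002437.
Darcy flux q = K · i = 2.440 × 0.002437 = 0.005947 m/day.
Seepage velocity v = q / n_e = 0.005947 / 0.12 = 0.04956 m/day.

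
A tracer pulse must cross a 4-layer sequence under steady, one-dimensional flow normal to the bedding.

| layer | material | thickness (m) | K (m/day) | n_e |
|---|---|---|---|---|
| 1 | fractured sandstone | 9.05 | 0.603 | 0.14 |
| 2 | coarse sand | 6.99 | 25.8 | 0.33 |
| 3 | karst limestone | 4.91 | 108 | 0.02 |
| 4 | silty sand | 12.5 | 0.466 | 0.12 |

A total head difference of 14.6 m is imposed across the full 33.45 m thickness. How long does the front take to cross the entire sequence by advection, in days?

14.9

With flow normal to the layers, continuity requires the same specific discharge q through every layer.
Σ(b_i/K_i) = 9.05/0.603 + 6.99/25.8 + 4.91/108 + 12.5/0.466 = 42.15 d.
q = Δh / Σ(b_i/K_i) = 14.6 / 42.15 = 0.3464 m/day.
In each layer the seepage velocity is v_i = q/n_i, so the layer transit time is t_i = b_i·n_i / q:
  layer 1 (fractured sandstone): t_1 = 9.05 × 0.14 / 0.3464 = 3.658 d
  layer 2 (coarse sand): t_2 = 6.99 × 0.33 / 0.3464 = 6.659 d
  layer 3 (karst limestone): t_3 = 4.91 × 0.02 / 0.3464 = 0.2835 d
  layer 4 (silty sand): t_4 = 12.5 × 0.12 / 0.3464 = 4.330 d
Total t = Σ t_i = 14.93 days.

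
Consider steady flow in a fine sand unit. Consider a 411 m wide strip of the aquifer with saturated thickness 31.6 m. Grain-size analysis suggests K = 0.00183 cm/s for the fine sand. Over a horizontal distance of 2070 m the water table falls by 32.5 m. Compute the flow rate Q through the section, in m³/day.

322

Convert K: 0.00183 cm/s × 864 = 1.581 m/day.
Cross-sectional area A = 411 × 31.6 = 12988 m².
Hydraulic gradient i = Δh / L = 32.5 / 2070 = 0.01570.
Darcy's law: Q = K · A · i = 1.581 × 12988 × 0.01570 = 322.4 m³/day.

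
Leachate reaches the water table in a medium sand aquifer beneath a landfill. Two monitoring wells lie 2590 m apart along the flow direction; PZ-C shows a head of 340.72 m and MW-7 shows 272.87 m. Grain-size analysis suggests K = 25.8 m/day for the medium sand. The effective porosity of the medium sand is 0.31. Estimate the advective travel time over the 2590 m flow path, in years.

3.25

Hydraulic gradient i = (340.72 − 272.87) / 2590 = 67.85 / 2590 = 0.02620.
Darcy flux q = K · i = 25.80 × 0.02620 = 0.6759 m/day.
Seepage velocity v = q / n_e = 0.6759 / 0.31 = 2.180 m/day.
Travel time t = L / v = 2590 / 2.180 = 1188 days = 3.252 years.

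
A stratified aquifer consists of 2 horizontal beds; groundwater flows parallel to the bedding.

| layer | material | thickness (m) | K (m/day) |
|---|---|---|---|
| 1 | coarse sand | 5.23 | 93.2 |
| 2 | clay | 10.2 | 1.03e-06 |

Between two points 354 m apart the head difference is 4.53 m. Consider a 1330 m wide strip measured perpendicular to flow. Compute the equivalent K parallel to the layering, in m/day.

31.6

Flow is parallel to layering, so each bed carries its own Darcy discharge and the transmissivities add.
Σ(K_i·b_i) = 93.2×5.23 + 1.03e-06×10.2 = 487.4 m²/day.
Total thickness b = 15.43 m, so K_eq = Σ(K_i·b_i)/b = 31.59 m/day.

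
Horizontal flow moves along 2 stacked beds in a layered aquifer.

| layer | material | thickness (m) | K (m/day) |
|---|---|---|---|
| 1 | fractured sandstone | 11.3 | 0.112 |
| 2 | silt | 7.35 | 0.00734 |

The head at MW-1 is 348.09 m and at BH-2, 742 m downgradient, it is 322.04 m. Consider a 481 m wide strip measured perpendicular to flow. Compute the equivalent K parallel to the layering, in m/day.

Flow is parallel to layering, so each bed carries its own Darcy discharge and the transmissivities add.
Σ(K_i·b_i) = 0.112×11.3 + 0.00734×7.35 = 1.320 m²/day.
Total thickness b = 18.65 m, so K_eq = Σ(K_i·b_i)/b = 0.07075 m/day.

0.0708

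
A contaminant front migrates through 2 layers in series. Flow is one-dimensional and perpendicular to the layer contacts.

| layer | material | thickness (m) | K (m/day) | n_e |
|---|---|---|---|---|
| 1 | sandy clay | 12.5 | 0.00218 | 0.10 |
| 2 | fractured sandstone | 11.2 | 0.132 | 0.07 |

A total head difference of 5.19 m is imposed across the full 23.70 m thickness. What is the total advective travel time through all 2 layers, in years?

6.24

With flow normal to the layers, continuity requires the same specific discharge q through every layer.
Σ(b_i/K_i) = 12.5/0.00218 + 11.2/0.132 = 5819 d.
q = Δh / Σ(b_i/K_i) = 5.19 / 5819 = 0.0008919 m/day.
In each layer the seepage velocity is v_i = q/n_i, so the layer transit time is t_i = b_i·n_i / q:
  layer 1 (sandy clay): t_1 = 12.5 × 0.10 / 0.0008919 = 1401 d
  layer 2 (fractured sandstone): t_2 = 11.2 × 0.07 / 0.0008919 = 879.0 d
Total t = Σ t_i = 2280 days = 6.243 years.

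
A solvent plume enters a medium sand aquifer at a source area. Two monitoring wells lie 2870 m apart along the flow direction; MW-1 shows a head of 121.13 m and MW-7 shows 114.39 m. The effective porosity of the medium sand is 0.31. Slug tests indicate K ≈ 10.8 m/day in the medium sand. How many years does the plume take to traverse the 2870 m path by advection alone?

Hydraulic gradient i = (121.13 − 114.39) / 2870 = 6.74 / 2870 = 0.002348.
Darcy flux q = K · i = 10.80 × 0.002348 = 0.02536 m/day.
Seepage velocity v = q / n_e = 0.02536 / 0.31 = 0.08182 m/day.
Travel time t = L / v = 2870 / 0.08182 = 35079 days = 96.04 years.

96.0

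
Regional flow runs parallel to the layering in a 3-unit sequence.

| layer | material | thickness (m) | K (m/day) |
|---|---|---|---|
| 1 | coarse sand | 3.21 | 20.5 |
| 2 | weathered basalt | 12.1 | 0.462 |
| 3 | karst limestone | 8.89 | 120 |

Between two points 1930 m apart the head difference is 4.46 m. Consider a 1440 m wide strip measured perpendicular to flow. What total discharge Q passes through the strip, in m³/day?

Flow is parallel to layering, so each bed carries its own Darcy discharge and the transmissivities add.
Σ(K_i·b_i) = 20.5×3.21 + 0.462×12.1 + 120×8.89 = 1138 m²/day.
Hydraulic gradient i = Δh / L = 4.46 / 1930 = 0.002311.
Q = Σ(K_i·b_i) · W · i = 1138 × 1440 × 0.002311 = 3788 m³/day.

3790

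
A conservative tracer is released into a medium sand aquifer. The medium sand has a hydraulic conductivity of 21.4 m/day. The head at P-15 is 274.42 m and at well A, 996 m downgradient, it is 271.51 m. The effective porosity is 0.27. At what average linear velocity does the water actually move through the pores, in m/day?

0.232

Hydraulic gradient i = (274.42 − 271.51) / 996 = 2.91 / 996 = 0.002922.
Darcy flux q = K · i = 21.40 × 0.002922 = 0.06252 m/day.
Seepage velocity v = q / n_e = 0.06252 / 0.27 = 0.2316 m/day.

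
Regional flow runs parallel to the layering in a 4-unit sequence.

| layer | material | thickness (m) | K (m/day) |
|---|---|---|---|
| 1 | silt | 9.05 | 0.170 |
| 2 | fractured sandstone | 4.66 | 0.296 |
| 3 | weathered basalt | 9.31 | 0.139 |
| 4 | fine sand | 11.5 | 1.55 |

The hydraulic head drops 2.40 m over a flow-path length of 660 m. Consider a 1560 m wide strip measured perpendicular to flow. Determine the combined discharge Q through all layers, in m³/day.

Flow is parallel to layering, so each bed carries its own Darcy discharge and the transmissivities add.
Σ(K_i·b_i) = 0.170×9.05 + 0.296×4.66 + 0.139×9.31 + 1.55×11.5 = 22.04 m²/day.
Hydraulic gradient i = Δh / L = 2.40 / 660 = 0.003636.
Q = Σ(K_i·b_i) · W · i = 22.04 × 1560 × 0.003636 = 125.0 m³/day.

125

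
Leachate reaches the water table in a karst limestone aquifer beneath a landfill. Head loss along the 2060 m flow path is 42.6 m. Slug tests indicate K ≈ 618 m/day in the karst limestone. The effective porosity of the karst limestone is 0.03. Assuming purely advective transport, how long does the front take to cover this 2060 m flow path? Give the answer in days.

Hydraulic gradient i = Δh / L = 42.6 / 2060 = 0.02068.
Darcy flux q = K · i = 618.0 × 0.02068 = 12.78 m/day.
Seepage velocity v = q / n_e = 12.78 / 0.03 = 426.0 m/day.
Travel time t = L / v = 2060 / 426.0 = 4.836 days.

4.84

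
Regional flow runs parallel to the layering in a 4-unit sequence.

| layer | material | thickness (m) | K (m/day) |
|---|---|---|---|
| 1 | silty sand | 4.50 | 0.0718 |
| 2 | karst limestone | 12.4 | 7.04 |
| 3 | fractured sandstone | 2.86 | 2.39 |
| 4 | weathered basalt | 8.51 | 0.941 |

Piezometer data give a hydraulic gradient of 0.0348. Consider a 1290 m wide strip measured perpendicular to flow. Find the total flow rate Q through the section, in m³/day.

4600

Flow is parallel to layering, so each bed carries its own Darcy discharge and the transmissivities add.
Σ(K_i·b_i) = 0.0718×4.50 + 7.04×12.4 + 2.39×2.86 + 0.941×8.51 = 102.5 m²/day.
Hydraulic gradient i = 0.0348.
Q = Σ(K_i·b_i) · W · i = 102.5 × 1290 × 0.03480 = 4600 m³/day.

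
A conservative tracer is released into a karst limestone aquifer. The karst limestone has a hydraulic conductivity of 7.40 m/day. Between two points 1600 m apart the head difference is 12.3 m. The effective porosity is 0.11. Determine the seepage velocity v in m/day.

Hydraulic gradient i = Δh / L = 12.3 / 1600 = 0.007688.
Darcy flux q = K · i = 7.400 × 0.007688 = 0.05689 m/day.
Seepage velocity v = q / n_e = 0.05689 / 0.11 = 0.5172 m/day.

0.517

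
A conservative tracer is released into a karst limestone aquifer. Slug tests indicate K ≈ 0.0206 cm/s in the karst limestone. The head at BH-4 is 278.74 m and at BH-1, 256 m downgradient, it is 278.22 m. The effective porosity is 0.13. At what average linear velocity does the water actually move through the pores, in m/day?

0.278

Convert K: 0.0206 cm/s × 864 = 17.80 m/day.
Hydraulic gradient i = (278.74 − 278.22) / 256 = 0.52 / 256 = 0.002031.
Darcy flux q = K · i = 17.80 × 0.002031 = 0.03615 m/day.
Seepage velocity v = q / n_e = 0.03615 / 0.13 = 0.2781 m/day.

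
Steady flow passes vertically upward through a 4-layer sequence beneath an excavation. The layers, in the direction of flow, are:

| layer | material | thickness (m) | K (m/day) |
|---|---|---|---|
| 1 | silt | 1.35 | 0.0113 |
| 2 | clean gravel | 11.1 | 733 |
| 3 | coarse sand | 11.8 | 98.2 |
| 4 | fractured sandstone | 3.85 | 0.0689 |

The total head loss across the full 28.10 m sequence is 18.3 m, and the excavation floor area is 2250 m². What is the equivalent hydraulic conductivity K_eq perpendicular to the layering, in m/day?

0.160

Flow is perpendicular to layering, so the layers act in series and the equivalent K is the thickness-weighted harmonic mean.
Total thickness L = 1.35 + 11.1 + 11.8 + 3.85 = 28.10 m.
Σ(b_i/K_i) = 1.35/0.0113 + 11.1/733 + 11.8/98.2 + 3.85/0.0689 = 175.5 d.
K_eq = L / Σ(b_i/K_i) = 28.10 / 175.5 = 0.1601 m/day.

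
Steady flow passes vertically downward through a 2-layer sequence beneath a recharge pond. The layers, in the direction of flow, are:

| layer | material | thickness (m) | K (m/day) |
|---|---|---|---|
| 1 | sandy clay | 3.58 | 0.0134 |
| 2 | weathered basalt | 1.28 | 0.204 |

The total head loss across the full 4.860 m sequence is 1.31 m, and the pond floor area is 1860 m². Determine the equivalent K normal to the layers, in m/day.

Flow is perpendicular to layering, so the layers act in series and the equivalent K is the thickness-weighted harmonic mean.
Total thickness L = 3.58 + 1.28 = 4.860 m.
Σ(b_i/K_i) = 3.58/0.0134 + 1.28/0.204 = 273.4 d.
K_eq = L / Σ(b_i/K_i) = 4.860 / 273.4 = 0.01777 m/day.

0.0178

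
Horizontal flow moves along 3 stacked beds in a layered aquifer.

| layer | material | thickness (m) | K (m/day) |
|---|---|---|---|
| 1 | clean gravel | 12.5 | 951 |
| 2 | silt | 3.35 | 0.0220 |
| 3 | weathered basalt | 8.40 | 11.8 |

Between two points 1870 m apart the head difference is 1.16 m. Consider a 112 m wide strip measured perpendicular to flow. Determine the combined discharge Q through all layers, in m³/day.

833

Flow is parallel to layering, so each bed carries its own Darcy discharge and the transmissivities add.
Σ(K_i·b_i) = 951×12.5 + 0.0220×3.35 + 11.8×8.40 = 11987 m²/day.
Hydraulic gradient i = Δh / L = 1.16 / 1870 = 0.0006203.
Q = Σ(K_i·b_i) · W · i = 11987 × 112 × 0.0006203 = 832.8 m³/day.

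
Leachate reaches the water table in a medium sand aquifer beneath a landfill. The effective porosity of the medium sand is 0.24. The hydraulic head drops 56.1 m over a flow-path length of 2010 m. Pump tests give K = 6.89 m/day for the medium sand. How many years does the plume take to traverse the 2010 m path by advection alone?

Hydraulic gradient i = Δh / L = 56.1 / 2010 = 0.02791.
Darcy flux q = K · i = 6.890 × 0.02791 = 0.1923 m/day.
Seepage velocity v = q / n_e = 0.1923 / 0.24 = 0.8013 m/day.
Travel time t = L / v = 2010 / 0.8013 = 2509 days = 6.868 years.

6.87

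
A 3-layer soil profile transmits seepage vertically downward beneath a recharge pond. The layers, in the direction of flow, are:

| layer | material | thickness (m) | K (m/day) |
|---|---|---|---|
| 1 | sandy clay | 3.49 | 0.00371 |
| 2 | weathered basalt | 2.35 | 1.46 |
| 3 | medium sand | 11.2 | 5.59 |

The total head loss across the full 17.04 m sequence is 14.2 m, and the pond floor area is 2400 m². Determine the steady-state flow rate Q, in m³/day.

Flow is perpendicular to layering, so the layers act in series and the equivalent K is the thickness-weighted harmonic mean.
Total thickness L = 3.49 + 2.35 + 11.2 = 17.04 m.
Σ(b_i/K_i) = 3.49/0.00371 + 2.35/1.46 + 11.2/5.59 = 944.3 d.
K_eq = L / Σ(b_i/K_i) = 17.04 / 944.3 = 0.01804 m/day.
Q = K_eq · A · (Δh/L) = 0.01804 × 2400 × (14.2/17.04) = 36.09 m³/day.

36.1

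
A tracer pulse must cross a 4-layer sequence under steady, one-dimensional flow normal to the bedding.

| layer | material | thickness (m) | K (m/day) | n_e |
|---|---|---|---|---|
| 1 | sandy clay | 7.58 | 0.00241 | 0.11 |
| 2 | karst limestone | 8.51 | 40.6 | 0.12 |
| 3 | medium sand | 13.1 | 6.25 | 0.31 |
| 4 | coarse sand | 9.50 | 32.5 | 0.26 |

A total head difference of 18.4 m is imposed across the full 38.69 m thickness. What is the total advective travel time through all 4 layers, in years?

3.93

With flow normal to the layers, continuity requires the same specific discharge q through every layer.
Σ(b_i/K_i) = 7.58/0.00241 + 8.51/40.6 + 13.1/6.25 + 9.50/32.5 = 3148 d.
q = Δh / Σ(b_i/K_i) = 18.4 / 3148 = 0.005845 m/day.
In each layer the seepage velocity is v_i = q/n_i, so the layer transit time is t_i = b_i·n_i / q:
  layer 1 (sandy clay): t_1 = 7.58 × 0.11 / 0.005845 = 142.6 d
  layer 2 (karst limestone): t_2 = 8.51 × 0.12 / 0.005845 = 174.7 d
  layer 3 (medium sand): t_3 = 13.1 × 0.31 / 0.005845 = 694.7 d
  layer 4 (coarse sand): t_4 = 9.50 × 0.26 / 0.005845 = 422.6 d
Total t = Σ t_i = 1435 days = 3.928 years.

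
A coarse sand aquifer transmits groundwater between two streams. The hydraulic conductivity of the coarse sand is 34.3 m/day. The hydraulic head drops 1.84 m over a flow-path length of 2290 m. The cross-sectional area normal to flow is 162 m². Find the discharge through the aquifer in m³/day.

Hydraulic gradient i = Δh / L = 1.84 / 2290 = 0.0008035.
Darcy's law: Q = K · A · i = 34.30 × 162.0 × 0.0008035 = 4.465 m³/day.

4.46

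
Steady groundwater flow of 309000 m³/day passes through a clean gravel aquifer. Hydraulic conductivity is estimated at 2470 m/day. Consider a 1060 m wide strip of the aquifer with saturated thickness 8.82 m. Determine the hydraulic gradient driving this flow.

Cross-sectional area A = 1060 × 8.82 = 9349 m².
From Q = K·A·i, i = Q / (K·A) = 309000 / (2470 × 9349) = 0.01338.

0.0134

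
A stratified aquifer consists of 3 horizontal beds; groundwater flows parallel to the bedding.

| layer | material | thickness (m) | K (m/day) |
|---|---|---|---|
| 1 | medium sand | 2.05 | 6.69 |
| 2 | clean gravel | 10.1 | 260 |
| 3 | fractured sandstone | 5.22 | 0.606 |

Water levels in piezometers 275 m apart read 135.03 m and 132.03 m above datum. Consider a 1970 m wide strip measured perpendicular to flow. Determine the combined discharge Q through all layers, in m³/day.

Flow is parallel to layering, so each bed carries its own Darcy discharge and the transmissivities add.
Σ(K_i·b_i) = 6.69×2.05 + 260×10.1 + 0.606×5.22 = 2643 m²/day.
Hydraulic gradient i = (135.03 − 132.03) / 275 = 3 / 275 = 0.01091.
Q = Σ(K_i·b_i) · W · i = 2643 × 1970 × 0.01091 = 56798 m³/day.

56800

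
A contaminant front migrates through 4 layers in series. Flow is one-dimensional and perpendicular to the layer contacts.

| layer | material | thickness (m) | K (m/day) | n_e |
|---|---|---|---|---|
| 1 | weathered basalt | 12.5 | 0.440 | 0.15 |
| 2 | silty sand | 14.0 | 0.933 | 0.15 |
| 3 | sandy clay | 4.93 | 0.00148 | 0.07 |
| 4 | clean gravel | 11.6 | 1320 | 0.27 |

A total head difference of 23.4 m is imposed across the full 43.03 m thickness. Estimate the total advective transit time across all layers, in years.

2.94

With flow normal to the layers, continuity requires the same specific discharge q through every layer.
Σ(b_i/K_i) = 12.5/0.440 + 14.0/0.933 + 4.93/0.00148 + 11.6/1320 = 3375 d.
q = Δh / Σ(b_i/K_i) = 23.4 / 3375 = 0.006934 m/day.
In each layer the seepage velocity is v_i = q/n_i, so the layer transit time is t_i = b_i·n_i / q:
  layer 1 (weathered basalt): t_1 = 12.5 × 0.15 / 0.006934 = 270.4 d
  layer 2 (silty sand): t_2 = 14.0 × 0.15 / 0.006934 = 302.8 d
  layer 3 (sandy clay): t_3 = 4.93 × 0.07 / 0.006934 = 49.77 d
  layer 4 (clean gravel): t_4 = 11.6 × 0.27 / 0.006934 = 451.7 d
Total t = Σ t_i = 1075 days = 2.942 years.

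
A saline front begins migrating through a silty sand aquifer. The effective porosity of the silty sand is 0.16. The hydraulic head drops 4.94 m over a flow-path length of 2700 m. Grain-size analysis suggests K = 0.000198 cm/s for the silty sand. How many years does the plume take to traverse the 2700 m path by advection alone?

Convert K: 0.000198 cm/s × 864 = 0.1711 m/day.
Hydraulic gradient i = Δh / L = 4.94 / 2700 = 0.001830.
Darcy flux q = K · i = 0.1711 × 0.001830 = 0.0003130 m/day.
Seepage velocity v = q / n_e = 0.0003130 / 0.16 = 0.001956 m/day.
Travel time t = L / v = 2700 / 0.001956 = 1.380e+06 days = 3779 years.

3780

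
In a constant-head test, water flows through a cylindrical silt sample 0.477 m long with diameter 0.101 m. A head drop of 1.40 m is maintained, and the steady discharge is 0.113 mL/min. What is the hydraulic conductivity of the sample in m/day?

0.00692

Cross-sectional area A = π·(d/2)² = π × (0.101/2)² = 0.008012 m².
Convert discharge: 0.113 mL/min = 1.883e-09 m³/s.
Darcy's law rearranged: K = Q·L / (A·Δh) = 1.883e-09 × 0.477 / (0.008012 × 1.40) = 8.009e-08 m/s = 0.006920 m/day.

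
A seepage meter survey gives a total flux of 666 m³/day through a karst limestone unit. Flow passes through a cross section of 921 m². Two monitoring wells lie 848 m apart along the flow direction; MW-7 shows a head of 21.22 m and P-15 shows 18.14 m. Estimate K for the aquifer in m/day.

199

Hydraulic gradient i = (21.22 − 18.14) / 848 = 3.08 / 848 = 0.003632.
From Q = K·A·i, K = Q / (A·i) = 666 / (921.0 × 0.003632) = 199.1 m/day.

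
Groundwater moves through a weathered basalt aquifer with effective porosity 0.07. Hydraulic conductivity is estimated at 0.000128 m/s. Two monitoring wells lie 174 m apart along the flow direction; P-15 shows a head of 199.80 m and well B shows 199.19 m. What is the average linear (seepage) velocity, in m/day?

Convert K: 0.000128 m/s × 86400 = 11.06 m/day.
Hydraulic gradient i = (199.80 − 199.19) / 174 = 0.61 / 174 = 0.003506.
Darcy flux q = K · i = 11.06 × 0.003506 = 0.03877 m/day.
Seepage velocity v = q / n_e = 0.03877 / 0.07 = 0.5539 m/day.

0.554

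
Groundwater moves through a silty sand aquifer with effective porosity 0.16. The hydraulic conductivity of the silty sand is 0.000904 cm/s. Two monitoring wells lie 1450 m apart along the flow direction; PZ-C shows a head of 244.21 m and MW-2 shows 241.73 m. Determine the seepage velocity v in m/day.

Convert K: 0.000904 cm/s × 864 = 0.7811 m/day.
Hydraulic gradient i = (244.21 − 241.73) / 1450 = 2.48 / 1450 = 0.001710.
Darcy flux q = K · i = 0.7811 × 0.001710 = 0.001336 m/day.
Seepage velocity v = q / n_e = 0.001336 / 0.16 = 0.008349 m/day.

0.00835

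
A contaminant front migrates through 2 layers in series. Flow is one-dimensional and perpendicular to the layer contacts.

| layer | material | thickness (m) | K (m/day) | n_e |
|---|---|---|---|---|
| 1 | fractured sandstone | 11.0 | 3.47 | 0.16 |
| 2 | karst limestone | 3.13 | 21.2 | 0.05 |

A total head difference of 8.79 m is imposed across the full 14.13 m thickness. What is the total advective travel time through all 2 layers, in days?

With flow normal to the layers, continuity requires the same specific discharge q through every layer.
Σ(b_i/K_i) = 11.0/3.47 + 3.13/21.2 = 3.318 d.
q = Δh / Σ(b_i/K_i) = 8.79 / 3.318 = 2.649 m/day.
In each layer the seepage velocity is v_i = q/n_i, so the layer transit time is t_i = b_i·n_i / q:
  layer 1 (fractured sandstone): t_1 = 11.0 × 0.16 / 2.649 = 0.6643 d
  layer 2 (karst limestone): t_2 = 3.13 × 0.05 / 2.649 = 0.05907 d
Total t = Σ t_i = 0.7234 days.

0.723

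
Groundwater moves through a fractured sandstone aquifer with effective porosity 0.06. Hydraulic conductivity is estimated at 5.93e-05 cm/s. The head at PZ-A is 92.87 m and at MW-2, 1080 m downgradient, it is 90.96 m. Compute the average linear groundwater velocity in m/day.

0.00151

Convert K: 5.93e-05 cm/s × 864 = 0.05124 m/day.
Hydraulic gradient i = (92.87 − 90.96) / 1080 = 1.91 / 1080 = 0.001769.
Darcy flux q = K · i = 0.05124 × 0.001769 = 9.061e-05 m/day.
Seepage velocity v = q / n_e = 9.061e-05 / 0.06 = 0.001510 m/day.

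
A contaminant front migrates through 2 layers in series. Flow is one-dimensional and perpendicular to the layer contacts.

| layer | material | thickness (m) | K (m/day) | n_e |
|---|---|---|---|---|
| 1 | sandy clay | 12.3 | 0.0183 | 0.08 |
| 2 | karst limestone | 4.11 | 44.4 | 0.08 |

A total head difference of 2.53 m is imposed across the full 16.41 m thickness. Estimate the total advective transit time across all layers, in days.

With flow normal to the layers, continuity requires the same specific discharge q through every layer.
Σ(b_i/K_i) = 12.3/0.0183 + 4.11/44.4 = 672.2 d.
q = Δh / Σ(b_i/K_i) = 2.53 / 672.2 = 0.003764 m/day.
In each layer the seepage velocity is v_i = q/n_i, so the layer transit time is t_i = b_i·n_i / q:
  layer 1 (sandy clay): t_1 = 12.3 × 0.08 / 0.003764 = 261.4 d
  layer 2 (karst limestone): t_2 = 4.11 × 0.08 / 0.003764 = 87.36 d
Total t = Σ t_i = 348.8 days.

349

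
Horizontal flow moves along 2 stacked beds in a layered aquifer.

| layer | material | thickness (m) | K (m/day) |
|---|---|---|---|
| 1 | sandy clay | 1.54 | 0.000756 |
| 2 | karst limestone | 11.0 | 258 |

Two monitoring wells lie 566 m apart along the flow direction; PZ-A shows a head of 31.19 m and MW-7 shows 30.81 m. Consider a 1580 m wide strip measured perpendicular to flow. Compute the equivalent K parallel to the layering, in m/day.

226

Flow is parallel to layering, so each bed carries its own Darcy discharge and the transmissivities add.
Σ(K_i·b_i) = 0.000756×1.54 + 258×11.0 = 2838 m²/day.
Total thickness b = 12.54 m, so K_eq = Σ(K_i·b_i)/b = 226.3 m/day.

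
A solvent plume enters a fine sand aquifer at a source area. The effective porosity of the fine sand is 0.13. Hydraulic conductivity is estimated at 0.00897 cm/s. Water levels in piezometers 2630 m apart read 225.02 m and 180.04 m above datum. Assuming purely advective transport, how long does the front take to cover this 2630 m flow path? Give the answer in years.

7.06

Convert K: 0.00897 cm/s × 864 = 7.750 m/day.
Hydraulic gradient i = (225.02 − 180.04) / 2630 = 44.98 / 2630 = 0.01710.
Darcy flux q = K · i = 7.750 × 0.01710 = 0.1325 m/day.
Seepage velocity v = q / n_e = 0.1325 / 0.13 = 1.020 m/day.
Travel time t = L / v = 2630 / 1.020 = 2579 days = 7.062 years.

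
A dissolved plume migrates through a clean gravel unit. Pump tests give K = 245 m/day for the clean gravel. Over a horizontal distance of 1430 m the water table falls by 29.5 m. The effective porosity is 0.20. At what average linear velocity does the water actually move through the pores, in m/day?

25.3

Hydraulic gradient i = Δh / L = 29.5 / 1430 = 0.02063.
Darcy flux q = K · i = 245.0 × 0.02063 = 5.054 m/day.
Seepage velocity v = q / n_e = 5.054 / 0.20 = 25.27 m/day.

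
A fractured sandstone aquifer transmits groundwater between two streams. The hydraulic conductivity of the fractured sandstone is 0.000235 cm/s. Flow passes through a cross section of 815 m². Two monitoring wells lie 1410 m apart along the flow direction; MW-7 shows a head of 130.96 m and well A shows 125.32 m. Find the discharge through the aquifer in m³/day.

Convert K: 0.000235 cm/s × 864 = 0.2030 m/day.
Hydraulic gradient i = (130.96 − 125.32) / 1410 = 5.64 / 1410 = 0.004000.
Darcy's law: Q = K · A · i = 0.2030 × 815.0 × 0.004000 = 0.6619 m³/day.

0.662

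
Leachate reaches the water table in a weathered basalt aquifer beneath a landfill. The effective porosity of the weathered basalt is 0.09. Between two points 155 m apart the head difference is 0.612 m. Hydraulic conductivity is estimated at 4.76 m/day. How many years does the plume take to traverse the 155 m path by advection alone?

2.03

Hydraulic gradient i = Δh / L = 0.612 / 155 = 0.003948.
Darcy flux q = K · i = 4.760 × 0.003948 = 0.01879 m/day.
Seepage velocity v = q / n_e = 0.01879 / 0.09 = 0.2088 m/day.
Travel time t = L / v = 155 / 0.2088 = 742.2 days = 2.032 years.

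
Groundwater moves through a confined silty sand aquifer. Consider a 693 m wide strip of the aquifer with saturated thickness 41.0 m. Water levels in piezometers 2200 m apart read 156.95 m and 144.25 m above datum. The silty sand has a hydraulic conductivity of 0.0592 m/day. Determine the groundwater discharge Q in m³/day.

Cross-sectional area A = 693 × 41.0 = 28413 m².
Hydraulic gradient i = (156.95 − 144.25) / 2200 = 12.7 / 2200 = 0.005773.
Darcy's law: Q = K · A · i = 0.05920 × 28413 × 0.005773 = 9.710 m³/day.

9.71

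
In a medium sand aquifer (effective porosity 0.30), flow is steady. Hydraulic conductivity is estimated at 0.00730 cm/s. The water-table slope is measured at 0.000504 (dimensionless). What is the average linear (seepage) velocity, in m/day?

Convert K: 0.00730 cm/s × 864 = 6.307 m/day.
Hydraulic gradient i = 0.000504.
Darcy flux q = K · i = 6.307 × 0.0005040 = 0.003179 m/day.
Seepage velocity v = q / n_e = 0.003179 / 0.30 = 0.01060 m/day.

0.0106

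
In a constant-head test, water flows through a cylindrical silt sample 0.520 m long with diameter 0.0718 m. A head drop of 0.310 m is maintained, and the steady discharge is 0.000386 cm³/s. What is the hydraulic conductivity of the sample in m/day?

Cross-sectional area A = π·(d/2)² = π × (0.0718/2)² = 0.004049 m².
Convert discharge: 0.000386 cm³/s = 3.860e-10 m³/s.
Darcy's law rearranged: K = Q·L / (A·Δh) = 3.860e-10 × 0.520 / (0.004049 × 0.310) = 1.599e-07 m/s = 0.01382 m/day.

0.0138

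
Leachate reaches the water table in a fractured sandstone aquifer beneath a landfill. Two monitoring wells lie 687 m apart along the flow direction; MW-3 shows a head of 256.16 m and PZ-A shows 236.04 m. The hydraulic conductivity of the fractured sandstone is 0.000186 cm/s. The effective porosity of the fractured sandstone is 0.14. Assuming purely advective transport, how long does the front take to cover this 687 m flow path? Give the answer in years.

Convert K: 0.000186 cm/s × 864 = 0.1607 m/day.
Hydraulic gradient i = (256.16 − 236.04) / 687 = 20.12 / 687 = 0.02929.
Darcy flux q = K · i = 0.1607 × 0.02929 = 0.004706 m/day.
Seepage velocity v = q / n_e = 0.004706 / 0.14 = 0.03362 m/day.
Travel time t = L / v = 687 / 0.03362 = 20436 days = 55.95 years.

55.9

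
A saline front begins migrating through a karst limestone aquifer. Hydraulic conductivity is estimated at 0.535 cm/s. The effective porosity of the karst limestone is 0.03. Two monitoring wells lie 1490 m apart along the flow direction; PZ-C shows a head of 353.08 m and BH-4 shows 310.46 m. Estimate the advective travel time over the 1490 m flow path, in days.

3.38

Convert K: 0.535 cm/s × 864 = 462.2 m/day.
Hydraulic gradient i = (353.08 − 310.46) / 1490 = 42.62 / 1490 = 0.02860.
Darcy flux q = K · i = 462.2 × 0.02860 = 13.22 m/day.
Seepage velocity v = q / n_e = 13.22 / 0.03 = 440.7 m/day.
Travel time t = L / v = 1490 / 440.7 = 3.381 days.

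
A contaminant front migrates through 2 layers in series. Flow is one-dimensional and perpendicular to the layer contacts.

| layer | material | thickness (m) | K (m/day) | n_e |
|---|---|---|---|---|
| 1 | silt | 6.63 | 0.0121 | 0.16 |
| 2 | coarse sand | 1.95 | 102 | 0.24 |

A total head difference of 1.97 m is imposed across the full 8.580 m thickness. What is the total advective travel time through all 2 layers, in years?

1.16

With flow normal to the layers, continuity requires the same specific discharge q through every layer.
Σ(b_i/K_i) = 6.63/0.0121 + 1.95/102 = 548.0 d.
q = Δh / Σ(b_i/K_i) = 1.97 / 548.0 = 0.003595 m/day.
In each layer the seepage velocity is v_i = q/n_i, so the layer transit time is t_i = b_i·n_i / q:
  layer 1 (silt): t_1 = 6.63 × 0.16 / 0.003595 = 295.1 d
  layer 2 (coarse sand): t_2 = 1.95 × 0.24 / 0.003595 = 130.2 d
Total t = Σ t_i = 425.2 days = 1.164 years.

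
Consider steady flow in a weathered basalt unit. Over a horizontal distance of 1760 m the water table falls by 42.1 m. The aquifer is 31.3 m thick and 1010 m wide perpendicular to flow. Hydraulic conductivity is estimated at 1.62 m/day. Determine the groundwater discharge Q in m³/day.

Cross-sectional area A = 1010 × 31.3 = 31613 m².
Hydraulic gradient i = Δh / L = 42.1 / 1760 = 0.02392.
Darcy's law: Q = K · A · i = 1.620 × 31613 × 0.02392 = 1225 m³/day.

1230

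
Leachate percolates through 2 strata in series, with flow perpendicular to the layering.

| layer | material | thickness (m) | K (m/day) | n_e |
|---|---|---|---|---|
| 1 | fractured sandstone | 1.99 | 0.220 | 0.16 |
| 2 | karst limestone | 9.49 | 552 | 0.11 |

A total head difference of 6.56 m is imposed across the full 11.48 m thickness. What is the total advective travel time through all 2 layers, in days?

With flow normal to the layers, continuity requires the same specific discharge q through every layer.
Σ(b_i/K_i) = 1.99/0.220 + 9.49/552 = 9.063 d.
q = Δh / Σ(b_i/K_i) = 6.56 / 9.063 = 0.7239 m/day.
In each layer the seepage velocity is v_i = q/n_i, so the layer transit time is t_i = b_i·n_i / q:
  layer 1 (fractured sandstone): t_1 = 1.99 × 0.16 / 0.7239 = 0.4399 d
  layer 2 (karst limestone): t_2 = 9.49 × 0.11 / 0.7239 = 1.442 d
Total t = Σ t_i = 1.882 days.

1.88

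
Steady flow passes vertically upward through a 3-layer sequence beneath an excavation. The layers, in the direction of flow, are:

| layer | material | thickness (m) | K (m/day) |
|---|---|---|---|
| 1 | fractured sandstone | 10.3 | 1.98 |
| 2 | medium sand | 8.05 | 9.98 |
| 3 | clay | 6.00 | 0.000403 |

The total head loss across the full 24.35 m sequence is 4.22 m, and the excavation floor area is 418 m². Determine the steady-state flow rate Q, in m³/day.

Flow is perpendicular to layering, so the layers act in series and the equivalent K is the thickness-weighted harmonic mean.
Total thickness L = 10.3 + 8.05 + 6.00 = 24.35 m.
Σ(b_i/K_i) = 10.3/1.98 + 8.05/9.98 + 6.00/0.000403 = 14894 d.
K_eq = L / Σ(b_i/K_i) = 24.35 / 14894 = 0.001635 m/day.
Q = K_eq · A · (Δh/L) = 0.001635 × 418 × (4.22/24.35) = 0.1184 m³/day.

0.118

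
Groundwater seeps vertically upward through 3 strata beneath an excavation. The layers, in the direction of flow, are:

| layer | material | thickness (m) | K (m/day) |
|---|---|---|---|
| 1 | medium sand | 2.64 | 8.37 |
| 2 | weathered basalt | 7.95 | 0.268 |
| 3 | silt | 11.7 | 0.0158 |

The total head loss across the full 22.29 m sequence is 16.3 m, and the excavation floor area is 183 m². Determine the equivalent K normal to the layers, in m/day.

0.0289

Flow is perpendicular to layering, so the layers act in series and the equivalent K is the thickness-weighted harmonic mean.
Total thickness L = 2.64 + 7.95 + 11.7 = 22.29 m.
Σ(b_i/K_i) = 2.64/8.37 + 7.95/0.268 + 11.7/0.0158 = 770.5 d.
K_eq = L / Σ(b_i/K_i) = 22.29 / 770.5 = 0.02893 m/day.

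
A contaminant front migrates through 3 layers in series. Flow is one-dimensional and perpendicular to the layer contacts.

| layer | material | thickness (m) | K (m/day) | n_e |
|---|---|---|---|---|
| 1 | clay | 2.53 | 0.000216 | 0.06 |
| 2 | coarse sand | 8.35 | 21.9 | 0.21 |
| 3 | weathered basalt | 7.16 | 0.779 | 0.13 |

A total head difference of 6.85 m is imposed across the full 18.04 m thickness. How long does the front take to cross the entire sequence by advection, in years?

With flow normal to the layers, continuity requires the same specific discharge q through every layer.
Σ(b_i/K_i) = 2.53/0.000216 + 8.35/21.9 + 7.16/0.779 = 11723 d.
q = Δh / Σ(b_i/K_i) = 6.85 / 11723 = 0.0005843 m/day.
In each layer the seepage velocity is v_i = q/n_i, so the layer transit time is t_i = b_i·n_i / q:
  layer 1 (clay): t_1 = 2.53 × 0.06 / 0.0005843 = 259.8 d
  layer 2 (coarse sand): t_2 = 8.35 × 0.21 / 0.0005843 = 3001 d
  layer 3 (weathered basalt): t_3 = 7.16 × 0.13 / 0.0005843 = 1593 d
Total t = Σ t_i = 4853 days = 13.29 years.

13.3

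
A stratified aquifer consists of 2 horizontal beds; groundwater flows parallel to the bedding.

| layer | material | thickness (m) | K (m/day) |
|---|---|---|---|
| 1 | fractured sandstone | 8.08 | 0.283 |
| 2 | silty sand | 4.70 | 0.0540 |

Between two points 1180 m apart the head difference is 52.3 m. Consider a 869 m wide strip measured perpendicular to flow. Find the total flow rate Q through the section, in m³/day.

Flow is parallel to layering, so each bed carries its own Darcy discharge and the transmissivities add.
Σ(K_i·b_i) = 0.283×8.08 + 0.0540×4.70 = 2.540 m²/day.
Hydraulic gradient i = Δh / L = 52.3 / 1180 = 0.04432.
Q = Σ(K_i·b_i) · W · i = 2.540 × 869 × 0.04432 = 97.85 m³/day.

97.8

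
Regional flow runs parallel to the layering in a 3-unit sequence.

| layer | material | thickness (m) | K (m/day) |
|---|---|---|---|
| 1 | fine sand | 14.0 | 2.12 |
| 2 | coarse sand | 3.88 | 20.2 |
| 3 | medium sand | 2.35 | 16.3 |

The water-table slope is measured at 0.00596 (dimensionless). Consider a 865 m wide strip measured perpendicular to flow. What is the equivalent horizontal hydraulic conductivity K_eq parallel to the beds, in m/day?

7.23

Flow is parallel to layering, so each bed carries its own Darcy discharge and the transmissivities add.
Σ(K_i·b_i) = 2.12×14.0 + 20.2×3.88 + 16.3×2.35 = 146.4 m²/day.
Total thickness b = 20.23 m, so K_eq = Σ(K_i·b_i)/b = 7.235 m/day.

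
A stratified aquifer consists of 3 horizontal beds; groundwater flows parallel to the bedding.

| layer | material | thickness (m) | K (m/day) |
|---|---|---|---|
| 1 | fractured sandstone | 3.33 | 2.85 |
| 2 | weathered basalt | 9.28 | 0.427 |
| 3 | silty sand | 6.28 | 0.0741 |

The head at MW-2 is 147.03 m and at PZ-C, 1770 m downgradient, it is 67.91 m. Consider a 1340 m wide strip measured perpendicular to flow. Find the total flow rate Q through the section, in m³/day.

Flow is parallel to layering, so each bed carries its own Darcy discharge and the transmissivities add.
Σ(K_i·b_i) = 2.85×3.33 + 0.427×9.28 + 0.0741×6.28 = 13.92 m²/day.
Hydraulic gradient i = (147.03 − 67.91) / 1770 = 79.12 / 1770 = 0.04470.
Q = Σ(K_i·b_i) · W · i = 13.92 × 1340 × 0.04470 = 833.7 m³/day.

834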